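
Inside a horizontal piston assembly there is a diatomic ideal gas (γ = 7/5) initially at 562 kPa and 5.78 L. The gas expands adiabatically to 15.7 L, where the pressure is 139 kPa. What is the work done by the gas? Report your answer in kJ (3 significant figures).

Adiabatic: W = (P₁V₁ − P₂V₂)/(γ − 1) with γ = 7/5.
P₁V₁ = 3248 J, P₂V₂ = 2182 J.
W = (3248 − 2182) / 0.4 = 2665 J.

W ≈ 2.67 kJ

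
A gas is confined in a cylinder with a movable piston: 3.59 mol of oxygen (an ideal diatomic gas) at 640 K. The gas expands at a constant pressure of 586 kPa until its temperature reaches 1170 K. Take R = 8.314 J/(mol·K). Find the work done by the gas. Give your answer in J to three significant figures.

W ≈ 15800 J

Isobaric: W = P ΔV = nR ΔT.
W = (3.59)(8.314)(1170 − 640) = 15819 J.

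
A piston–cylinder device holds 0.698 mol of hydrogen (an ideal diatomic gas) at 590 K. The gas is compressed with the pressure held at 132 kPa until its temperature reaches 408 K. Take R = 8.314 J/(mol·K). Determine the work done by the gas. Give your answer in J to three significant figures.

Isobaric: W = P ΔV = nR ΔT.
W = (0.698)(8.314)(408 − 590) = -1056 J.

W ≈ -1060 J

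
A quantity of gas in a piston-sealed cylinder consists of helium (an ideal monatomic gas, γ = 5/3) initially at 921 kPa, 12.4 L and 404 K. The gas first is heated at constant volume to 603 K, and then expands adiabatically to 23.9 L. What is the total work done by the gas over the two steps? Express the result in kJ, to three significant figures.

W_total ≈ 9.06 kJ

Step 1 (isochoric): W = 0 (constant volume).
After step 1: P = 1375 kPa (V unchanged).
Step 2 (adiabatic): W = (P₁V₁ − P₂V₂)/(γ−1) = (17046 − 11006)/0.667 = 9060 J.
W_total = 0 + 9060 = 9060 J.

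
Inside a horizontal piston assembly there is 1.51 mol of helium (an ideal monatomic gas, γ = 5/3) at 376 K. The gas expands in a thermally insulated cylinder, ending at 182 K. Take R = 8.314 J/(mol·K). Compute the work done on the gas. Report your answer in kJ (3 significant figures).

W ≈ -3.65 kJ

Adiabatic ⇒ Q = 0, so W_by = −ΔU = nCᵥ(T₁ − T₂).
Cᵥ = 3R/2 = 12.47 J/(mol·K).
W = (1.51)(12.47)(376 − 182) = 3653 J.
Work on gas = −W_by = -3653 J.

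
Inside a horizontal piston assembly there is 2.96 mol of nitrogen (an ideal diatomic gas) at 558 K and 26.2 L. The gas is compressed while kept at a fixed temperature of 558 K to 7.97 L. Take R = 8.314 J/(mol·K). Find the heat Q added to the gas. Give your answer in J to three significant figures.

Isothermal ⇒ ΔU = 0, so Q = W = nRT ln(V₂/V₁).
Q = (2.96)(8.314)(558) ln(7.97/26.2) = 13732 × -1.19 = -16342 J.

Q ≈ -16300 J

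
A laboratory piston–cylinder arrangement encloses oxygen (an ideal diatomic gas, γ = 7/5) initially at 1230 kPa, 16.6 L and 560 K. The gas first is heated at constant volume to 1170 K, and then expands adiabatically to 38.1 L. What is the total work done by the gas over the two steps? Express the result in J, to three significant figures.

Step 1 (isochoric): W = 0 (constant volume).
After step 1: P = 2570 kPa (V unchanged).
Step 2 (adiabatic): W = (P₁V₁ − P₂V₂)/(γ−1) = (42659 − 30597)/0.4 = 30154 J.
W_total = 0 + 30154 = 30154 J.

W_total ≈ 30200 J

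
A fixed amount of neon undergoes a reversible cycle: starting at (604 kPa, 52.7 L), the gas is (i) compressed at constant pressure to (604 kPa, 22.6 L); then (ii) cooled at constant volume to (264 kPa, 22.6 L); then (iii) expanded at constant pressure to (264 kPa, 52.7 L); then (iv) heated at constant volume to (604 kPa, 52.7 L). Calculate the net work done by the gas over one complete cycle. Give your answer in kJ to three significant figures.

Constant-volume legs do no work.
W(i) = (604)(22.6 − 52.7) = -18180 J; W(iii) = (264)(52.7 − 22.6) = 7946 J.
W_net = -18180 + 7946 = -10234 J (the counter-clockwise enclosed area).

W_net ≈ -10.2 kJ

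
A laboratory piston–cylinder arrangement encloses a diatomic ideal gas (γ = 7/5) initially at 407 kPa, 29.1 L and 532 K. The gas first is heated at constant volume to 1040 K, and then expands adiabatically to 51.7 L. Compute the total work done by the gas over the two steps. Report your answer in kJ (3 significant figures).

Step 1 (isochoric): W = 0 (constant volume).
After step 1: P = 795.6 kPa (V unchanged).
Step 2 (adiabatic): W = (P₁V₁ − P₂V₂)/(γ−1) = (23153 − 18398)/0.4 = 11888 J.
W_total = 0 + 11888 = 11888 J.

W_total ≈ 11.9 kJ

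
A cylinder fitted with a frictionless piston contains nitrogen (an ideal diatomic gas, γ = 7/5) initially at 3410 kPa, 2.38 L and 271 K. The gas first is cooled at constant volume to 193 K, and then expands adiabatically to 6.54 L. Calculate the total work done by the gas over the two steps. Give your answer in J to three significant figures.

Step 1 (isochoric): W = 0 (constant volume).
After step 1: P = 2429 kPa (V unchanged).
Step 2 (adiabatic): W = (P₁V₁ − P₂V₂)/(γ−1) = (5780 − 3858)/0.4 = 4806 J.
W_total = 0 + 4806 = 4806 J.

W_total ≈ 4810 J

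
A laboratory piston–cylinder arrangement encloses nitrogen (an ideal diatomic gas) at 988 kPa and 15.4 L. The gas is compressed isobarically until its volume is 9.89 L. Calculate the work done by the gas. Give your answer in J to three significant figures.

Isobaric: W = P ΔV.
W = (988 kPa)(9.89 − 15.4 L) = (988)(-5.51) = -5444 J.

W ≈ -5440 J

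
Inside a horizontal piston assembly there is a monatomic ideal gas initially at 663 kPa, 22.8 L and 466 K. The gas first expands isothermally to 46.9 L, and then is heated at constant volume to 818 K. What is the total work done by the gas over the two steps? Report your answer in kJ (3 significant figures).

W_total ≈ 10.9 kJ

Step 1 (isothermal): W = P₁V₁ ln(V₂/V₁) = (15116) ln(46.9/22.8) = 10903 J.
Step 2 (isochoric): W = 0 (constant volume).
W_total = 10903 + 0 = 10903 J.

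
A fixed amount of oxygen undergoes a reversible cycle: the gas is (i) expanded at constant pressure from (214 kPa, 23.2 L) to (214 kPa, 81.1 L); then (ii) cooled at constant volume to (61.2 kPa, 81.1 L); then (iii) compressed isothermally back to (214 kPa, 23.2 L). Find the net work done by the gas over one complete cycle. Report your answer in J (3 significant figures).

W_net ≈ 6180 J

Leg (i): W = PΔV = (214)(81.1 − 23.2) = 12391 J.
Leg (ii): W = 0.
Leg (iii): W = PᵢVᵢ ln(V_f/Vᵢ) = (4963) ln(23.2/81.1) = -6212 J.
W_net = 12391 − 6212 = 6179 J.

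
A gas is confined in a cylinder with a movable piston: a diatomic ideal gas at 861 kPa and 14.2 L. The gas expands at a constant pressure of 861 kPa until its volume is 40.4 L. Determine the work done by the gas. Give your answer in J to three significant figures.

Isobaric: W = P ΔV.
W = (861 kPa)(40.4 − 14.2 L) = (861)(26.2) = 22558 J.

W ≈ 22600 J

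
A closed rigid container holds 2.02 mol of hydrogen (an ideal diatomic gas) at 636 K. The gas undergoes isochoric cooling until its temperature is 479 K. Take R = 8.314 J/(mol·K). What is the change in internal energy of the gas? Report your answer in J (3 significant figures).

Constant volume ⇒ W = 0, so Q = ΔU = nCᵥΔT with Cᵥ = 5R/2 = 20.79 J/(mol·K).
ΔU = (2.02)(20.79)(479 − 636) = -6592 J.

ΔU ≈ -6590 J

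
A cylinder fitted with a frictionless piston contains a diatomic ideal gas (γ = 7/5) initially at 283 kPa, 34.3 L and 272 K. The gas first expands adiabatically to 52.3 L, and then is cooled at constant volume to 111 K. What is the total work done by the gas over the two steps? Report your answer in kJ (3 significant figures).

Step 1 (adiabatic): W = (P₁V₁ − P₂V₂)/(γ−1) = (9707 − 8200)/0.4 = 3768 J.
Step 2 (isochoric): W = 0 (constant volume).
W_total = 3768 + 0 = 3768 J.

W_total ≈ 3.77 kJ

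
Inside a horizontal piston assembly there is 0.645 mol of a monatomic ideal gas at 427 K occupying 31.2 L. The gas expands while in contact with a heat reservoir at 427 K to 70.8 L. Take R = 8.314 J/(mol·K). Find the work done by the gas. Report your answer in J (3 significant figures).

Isothermal: W = nRT ln(V₂/V₁).
W = (0.645)(8.314)(427) × ln(70.8/31.2)
  = 2290 × 0.8194
W_by_gas = 1876 J.

W ≈ 1880 J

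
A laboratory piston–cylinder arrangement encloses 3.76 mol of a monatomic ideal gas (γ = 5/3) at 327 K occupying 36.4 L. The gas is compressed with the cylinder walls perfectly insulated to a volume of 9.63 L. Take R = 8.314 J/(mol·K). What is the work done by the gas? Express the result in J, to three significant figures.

W ≈ -21900 J

Adiabatic: TV^(γ−1) = const with γ = 5/3.
T₂ = T₁ (V₁/V₂)^(γ−1) = 327 × (36.4/9.63)^0.667 = 327 × 2.427 = 793.5 K.
W_by = nCᵥ(T₁ − T₂) = (3.76)(12.47)(327 − 793.5) = -21873 J.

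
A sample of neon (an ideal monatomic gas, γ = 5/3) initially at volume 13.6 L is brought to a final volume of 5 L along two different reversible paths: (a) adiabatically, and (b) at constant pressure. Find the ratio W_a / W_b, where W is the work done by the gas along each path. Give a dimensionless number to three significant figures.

W_a / W_b ≈ 2.25

Path (a) adiabatic: W = P₁V₁(1 − (V₁/V₂)^(γ−1))/(γ−1) → W_a/(P₁V₁) = -1.423.
Path (b) isobaric: W = P₁(V₂ − V₁) → W_b/(P₁V₁) = -0.6324.
W_a / W_b = -1.423 / -0.6324 = 2.25.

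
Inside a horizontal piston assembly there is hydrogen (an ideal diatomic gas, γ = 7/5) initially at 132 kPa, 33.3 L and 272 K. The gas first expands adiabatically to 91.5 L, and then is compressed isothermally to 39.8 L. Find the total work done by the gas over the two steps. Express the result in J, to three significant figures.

W_total ≈ 1210 J

Step 1 (adiabatic): W = (P₁V₁ − P₂V₂)/(γ−1) = (4396 − 2934)/0.4 = 3655 J.
After step 1: P = 32.06 kPa, V = 91.5 L, T = 181.5 K.
Step 2 (isothermal): W = P₁V₁ ln(V₂/V₁) = (2934) ln(39.8/91.5) = -2442 J.
W_total = 3655 − 2442 = 1212 J.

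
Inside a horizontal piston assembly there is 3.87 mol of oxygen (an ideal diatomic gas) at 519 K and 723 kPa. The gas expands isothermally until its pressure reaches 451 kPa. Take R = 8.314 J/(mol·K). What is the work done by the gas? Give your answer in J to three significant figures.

W ≈ 7880 J

Isothermal process: W = nRT ln(V₂/V₁) = nRT ln(P₁/P₂).
W = (3.87)(8.314)(519) × ln(723/451)
  = 16699 × ln(1.603) = 16699 × 0.4719
W_by_gas = 7881 J.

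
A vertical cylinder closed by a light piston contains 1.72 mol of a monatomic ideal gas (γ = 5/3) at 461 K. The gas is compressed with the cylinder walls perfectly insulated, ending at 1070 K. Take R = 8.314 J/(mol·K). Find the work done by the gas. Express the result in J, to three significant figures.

Adiabatic ⇒ Q = 0, so W_by = −ΔU = nCᵥ(T₁ − T₂).
Cᵥ = 3R/2 = 12.47 J/(mol·K).
W = (1.72)(12.47)(461 − 1070) = -13063 J.

W ≈ -13100 J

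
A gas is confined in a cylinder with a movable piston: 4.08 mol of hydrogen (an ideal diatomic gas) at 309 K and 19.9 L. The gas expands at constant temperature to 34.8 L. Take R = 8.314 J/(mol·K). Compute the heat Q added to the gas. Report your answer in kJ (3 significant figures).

Q ≈ 5.86 kJ

Isothermal ⇒ ΔU = 0, so Q = W = nRT ln(V₂/V₁).
Q = (4.08)(8.314)(309) ln(34.8/19.9) = 10482 × 0.5589 = 5858 J.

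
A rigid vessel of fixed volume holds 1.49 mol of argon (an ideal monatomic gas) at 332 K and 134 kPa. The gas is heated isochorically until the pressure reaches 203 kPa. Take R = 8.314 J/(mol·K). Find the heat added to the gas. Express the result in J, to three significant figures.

Q ≈ 3180 J

Constant volume ⇒ W = 0, so Q = ΔU = nCᵥΔT with Cᵥ = 3R/2 = 12.47 J/(mol·K).
At constant V, T₂/T₁ = P₂/P₁ ⇒ ΔT = T₁(P₂/P₁ − 1) = 332·(203/134 − 1) = 171 K.
ΔU = (1.49)(12.47)(171) = 3177 J.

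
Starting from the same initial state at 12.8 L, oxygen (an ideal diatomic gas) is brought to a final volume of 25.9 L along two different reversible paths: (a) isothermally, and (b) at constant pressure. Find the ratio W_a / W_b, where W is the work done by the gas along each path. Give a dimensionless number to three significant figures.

Path (a) isothermal: W = P₁V₁ ln(V₂/V₁) → W_a/(P₁V₁) = 0.7048.
Path (b) isobaric: W = P₁(V₂ − V₁) → W_b/(P₁V₁) = 1.023.
W_a / W_b = 0.7048 / 1.023 = 0.6887.

W_a / W_b ≈ 0.689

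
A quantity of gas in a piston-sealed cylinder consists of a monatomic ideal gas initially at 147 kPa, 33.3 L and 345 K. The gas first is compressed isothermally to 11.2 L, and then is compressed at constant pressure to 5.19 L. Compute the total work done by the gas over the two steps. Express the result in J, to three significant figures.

Step 1 (isothermal): W = P₁V₁ ln(V₂/V₁) = (4895) ln(11.2/33.3) = -5334 J.
After step 1: P = 437.1 kPa, V = 11.2 L, T = 345 K.
Step 2 (isobaric): W = PΔV = (437.1 kPa)(5.19 − 11.2 L) = -2627 J.
W_total = -5334 − 2627 = -7961 J.

W_total ≈ -7960 J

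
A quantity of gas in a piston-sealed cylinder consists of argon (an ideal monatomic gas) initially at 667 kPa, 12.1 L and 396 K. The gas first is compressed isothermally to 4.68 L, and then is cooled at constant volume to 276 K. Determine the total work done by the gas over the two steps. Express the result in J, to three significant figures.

Step 1 (isothermal): W = P₁V₁ ln(V₂/V₁) = (8071) ln(4.68/12.1) = -7666 J.
Step 2 (isochoric): W = 0 (constant volume).
W_total = -7666 + 0 = -7666 J.

W_total ≈ -7670 J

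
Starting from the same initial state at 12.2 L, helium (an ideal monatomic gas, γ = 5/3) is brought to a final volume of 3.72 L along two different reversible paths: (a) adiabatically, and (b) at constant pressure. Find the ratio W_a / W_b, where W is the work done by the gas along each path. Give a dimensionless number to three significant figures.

W_a / W_b ≈ 2.61

Path (a) adiabatic: W = P₁V₁(1 − (V₁/V₂)^(γ−1))/(γ−1) → W_a/(P₁V₁) = -1.811.
Path (b) isobaric: W = P₁(V₂ − V₁) → W_b/(P₁V₁) = -0.6951.
W_a / W_b = -1.811 / -0.6951 = 2.606.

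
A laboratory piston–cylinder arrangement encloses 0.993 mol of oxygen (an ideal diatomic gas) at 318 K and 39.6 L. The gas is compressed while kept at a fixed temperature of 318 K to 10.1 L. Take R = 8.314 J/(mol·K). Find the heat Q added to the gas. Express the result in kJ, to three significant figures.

Isothermal ⇒ ΔU = 0, so Q = W = nRT ln(V₂/V₁).
Q = (0.993)(8.314)(318) ln(10.1/39.6) = 2625 × -1.366 = -3587 J.

Q ≈ -3.59 kJ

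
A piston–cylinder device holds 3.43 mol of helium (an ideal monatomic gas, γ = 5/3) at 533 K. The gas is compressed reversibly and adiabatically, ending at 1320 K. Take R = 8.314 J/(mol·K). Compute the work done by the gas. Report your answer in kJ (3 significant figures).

W ≈ -33.7 kJ

Adiabatic ⇒ Q = 0, so W_by = −ΔU = nCᵥ(T₁ − T₂).
Cᵥ = 3R/2 = 12.47 J/(mol·K).
W = (3.43)(12.47)(533 − 1320) = -33664 J.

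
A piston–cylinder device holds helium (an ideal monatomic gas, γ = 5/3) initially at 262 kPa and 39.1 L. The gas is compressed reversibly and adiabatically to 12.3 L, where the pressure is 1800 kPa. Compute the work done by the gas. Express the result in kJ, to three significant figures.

W ≈ -17.8 kJ

Adiabatic: W = (P₁V₁ − P₂V₂)/(γ − 1) with γ = 5/3.
P₁V₁ = 10244 J, P₂V₂ = 22140 J.
W = (10244 − 22140) / 0.6667 = -17844 J.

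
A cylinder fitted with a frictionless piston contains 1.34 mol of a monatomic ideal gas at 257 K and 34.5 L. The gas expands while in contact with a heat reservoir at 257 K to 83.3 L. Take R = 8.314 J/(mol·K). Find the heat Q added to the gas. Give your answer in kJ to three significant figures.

Isothermal ⇒ ΔU = 0, so Q = W = nRT ln(V₂/V₁).
Q = (1.34)(8.314)(257) ln(83.3/34.5) = 2863 × 0.8815 = 2524 J.

Q ≈ 2.52 kJ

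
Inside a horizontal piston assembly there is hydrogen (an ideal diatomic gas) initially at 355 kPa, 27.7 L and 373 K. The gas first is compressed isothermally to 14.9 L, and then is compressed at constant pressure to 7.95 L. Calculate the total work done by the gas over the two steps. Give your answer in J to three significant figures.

Step 1 (isothermal): W = P₁V₁ ln(V₂/V₁) = (9834) ln(14.9/27.7) = -6097 J.
After step 1: P = 660 kPa, V = 14.9 L, T = 373 K.
Step 2 (isobaric): W = PΔV = (660 kPa)(7.95 − 14.9 L) = -4587 J.
W_total = -6097 − 4587 = -10684 J.

W_total ≈ -10700 J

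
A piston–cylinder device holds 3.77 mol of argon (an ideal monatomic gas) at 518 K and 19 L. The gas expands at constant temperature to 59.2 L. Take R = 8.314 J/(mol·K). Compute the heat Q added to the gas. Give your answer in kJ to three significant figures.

Q ≈ 18.5 kJ

Isothermal ⇒ ΔU = 0, so Q = W = nRT ln(V₂/V₁).
Q = (3.77)(8.314)(518) ln(59.2/19) = 16236 × 1.136 = 18452 J.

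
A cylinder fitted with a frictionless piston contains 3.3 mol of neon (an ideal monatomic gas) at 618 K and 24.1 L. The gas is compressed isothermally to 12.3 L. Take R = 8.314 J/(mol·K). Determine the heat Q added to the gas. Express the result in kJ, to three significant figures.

Q ≈ -11.4 kJ

Isothermal ⇒ ΔU = 0, so Q = W = nRT ln(V₂/V₁).
Q = (3.3)(8.314)(618) ln(12.3/24.1) = 16956 × -0.6726 = -11405 J.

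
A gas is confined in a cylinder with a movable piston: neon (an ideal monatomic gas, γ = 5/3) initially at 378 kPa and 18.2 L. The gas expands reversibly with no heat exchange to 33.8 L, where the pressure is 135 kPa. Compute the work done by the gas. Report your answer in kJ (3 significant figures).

Adiabatic: W = (P₁V₁ − P₂V₂)/(γ − 1) with γ = 5/3.
P₁V₁ = 6880 J, P₂V₂ = 4563 J.
W = (6880 − 4563) / 0.6667 = 3475 J.

W ≈ 3.47 kJ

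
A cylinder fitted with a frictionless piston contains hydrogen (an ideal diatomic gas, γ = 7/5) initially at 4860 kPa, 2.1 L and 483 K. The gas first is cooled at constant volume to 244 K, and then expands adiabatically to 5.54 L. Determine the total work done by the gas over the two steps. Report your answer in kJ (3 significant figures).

Step 1 (isochoric): W = 0 (constant volume).
After step 1: P = 2455 kPa (V unchanged).
Step 2 (adiabatic): W = (P₁V₁ − P₂V₂)/(γ−1) = (5156 − 3498)/0.4 = 4145 J.
W_total = 0 + 4145 = 4145 J.

W_total ≈ 4.15 kJ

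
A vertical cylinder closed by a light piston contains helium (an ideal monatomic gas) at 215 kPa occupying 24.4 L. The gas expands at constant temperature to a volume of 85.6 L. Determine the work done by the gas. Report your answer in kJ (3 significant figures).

Isothermal: W = nRT ln(V₂/V₁) = P₁V₁ ln(V₂/V₁).
P₁V₁ = (215 kPa)(24.4 L) = 5246 J.
W = 5246 × ln(85.6/24.4) = 5246 × 1.255
W_by_gas = 6584 J.

W ≈ 6.58 kJ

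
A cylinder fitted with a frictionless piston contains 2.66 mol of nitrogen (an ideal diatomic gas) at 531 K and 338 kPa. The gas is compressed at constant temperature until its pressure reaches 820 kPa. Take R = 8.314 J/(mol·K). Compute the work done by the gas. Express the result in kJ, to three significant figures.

W ≈ -10.4 kJ

Isothermal process: W = nRT ln(V₂/V₁) = nRT ln(P₁/P₂).
W = (2.66)(8.314)(531) × ln(338/820)
  = 11743 × ln(0.4122) = 11743 × -0.8863
W_by_gas = -10408 J.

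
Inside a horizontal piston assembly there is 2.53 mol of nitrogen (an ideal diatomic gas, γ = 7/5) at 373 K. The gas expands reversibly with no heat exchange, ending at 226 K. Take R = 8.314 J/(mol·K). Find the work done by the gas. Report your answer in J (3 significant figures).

W ≈ 7730 J

Adiabatic ⇒ Q = 0, so W_by = −ΔU = nCᵥ(T₁ − T₂).
Cᵥ = 5R/2 = 20.79 J/(mol·K).
W = (2.53)(20.79)(373 − 226) = 7730 J.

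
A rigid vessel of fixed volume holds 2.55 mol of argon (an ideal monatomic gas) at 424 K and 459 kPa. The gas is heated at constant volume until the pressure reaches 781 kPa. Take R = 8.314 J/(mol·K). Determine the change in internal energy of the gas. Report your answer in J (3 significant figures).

Constant volume ⇒ W = 0, so Q = ΔU = nCᵥΔT with Cᵥ = 3R/2 = 12.47 J/(mol·K).
At constant V, T₂/T₁ = P₂/P₁ ⇒ ΔT = T₁(P₂/P₁ − 1) = 424·(781/459 − 1) = 297.4 K.
ΔU = (2.55)(12.47)(297.4) = 9459 J.

ΔU ≈ 9460 J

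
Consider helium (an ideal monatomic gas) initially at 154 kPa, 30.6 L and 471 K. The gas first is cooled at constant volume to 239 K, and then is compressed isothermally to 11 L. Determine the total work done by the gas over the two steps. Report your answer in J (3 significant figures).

W_total ≈ -2450 J

Step 1 (isochoric): W = 0 (constant volume).
After step 1: P = 78.14 kPa (V unchanged).
Step 2 (isothermal): W = P₁V₁ ln(V₂/V₁) = (2391) ln(11/30.6) = -2446 J.
W_total = 0 − 2446 = -2446 J.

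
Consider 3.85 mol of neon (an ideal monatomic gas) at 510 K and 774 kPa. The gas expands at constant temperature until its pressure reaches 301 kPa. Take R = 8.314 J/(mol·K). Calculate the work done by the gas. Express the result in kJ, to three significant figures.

Isothermal process: W = nRT ln(V₂/V₁) = nRT ln(P₁/P₂).
W = (3.85)(8.314)(510) × ln(774/301)
  = 16325 × ln(2.571) = 16325 × 0.9445
W_by_gas = 15418 J.

W ≈ 15.4 kJ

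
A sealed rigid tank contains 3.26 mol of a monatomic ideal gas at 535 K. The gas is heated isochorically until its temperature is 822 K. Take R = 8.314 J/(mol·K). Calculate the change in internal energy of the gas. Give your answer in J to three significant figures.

ΔU ≈ 11700 J

Constant volume ⇒ W = 0, so Q = ΔU = nCᵥΔT with Cᵥ = 3R/2 = 12.47 J/(mol·K).
ΔU = (3.26)(12.47)(822 − 535) = 11668 J.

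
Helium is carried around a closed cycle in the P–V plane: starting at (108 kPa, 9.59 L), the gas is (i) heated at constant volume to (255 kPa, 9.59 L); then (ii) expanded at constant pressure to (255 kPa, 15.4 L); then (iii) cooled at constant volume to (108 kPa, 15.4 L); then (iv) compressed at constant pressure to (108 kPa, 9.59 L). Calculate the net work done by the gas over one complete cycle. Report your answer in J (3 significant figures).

W_net ≈ 854 J

Constant-volume legs do no work.
W(ii) = (255)(15.4 − 9.59) = 1482 J; W(iv) = (108)(9.59 − 15.4) = -627.5 J.
W_net = 1482 − 627.5 = 854.1 J (the clockwise enclosed area).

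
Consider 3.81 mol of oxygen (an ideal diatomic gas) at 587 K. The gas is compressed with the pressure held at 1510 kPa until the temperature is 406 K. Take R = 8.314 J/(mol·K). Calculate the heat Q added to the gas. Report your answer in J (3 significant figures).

Isobaric: W = nRΔT = (3.81)(8.314)(-181) = -5733 J.
ΔU = nCᵥΔT with Cᵥ = 5R/2: ΔU = (3.81)(20.79)(-181) = -14334 J.
Q = ΔU + W = -14334 − 5733 = -20067 J.

Q ≈ -20100 J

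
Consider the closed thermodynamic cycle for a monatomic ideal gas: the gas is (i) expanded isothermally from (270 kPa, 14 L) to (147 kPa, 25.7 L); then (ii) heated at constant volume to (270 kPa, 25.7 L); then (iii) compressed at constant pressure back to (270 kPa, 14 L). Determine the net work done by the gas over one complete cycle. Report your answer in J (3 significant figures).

Leg (i): W = PᵢVᵢ ln(V_f/Vᵢ) = (3780) ln(25.7/14) = 2296 J.
Leg (ii): W = 0.
Leg (iii): W = PΔV = (270)(14 − 25.7) = -3159 J.
W_net = 2296 − 3159 = -862.9 J.

W_net ≈ -863 J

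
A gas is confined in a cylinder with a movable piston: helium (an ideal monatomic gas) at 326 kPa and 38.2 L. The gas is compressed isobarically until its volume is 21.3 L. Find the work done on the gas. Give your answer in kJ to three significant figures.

Isobaric: W = P ΔV.
W = (326 kPa)(21.3 − 38.2 L) = (326)(-16.9) = -5509 J.
Work on gas = −W_by = 5509 J.

W ≈ 5.51 kJ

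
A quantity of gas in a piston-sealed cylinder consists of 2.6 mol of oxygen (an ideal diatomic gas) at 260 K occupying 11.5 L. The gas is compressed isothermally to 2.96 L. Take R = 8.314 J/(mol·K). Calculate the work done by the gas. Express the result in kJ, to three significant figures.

W ≈ -7.63 kJ

Isothermal: W = nRT ln(V₂/V₁).
W = (2.6)(8.314)(260) × ln(2.96/11.5)
  = 5620 × -1.357
W_by_gas = -7628 J.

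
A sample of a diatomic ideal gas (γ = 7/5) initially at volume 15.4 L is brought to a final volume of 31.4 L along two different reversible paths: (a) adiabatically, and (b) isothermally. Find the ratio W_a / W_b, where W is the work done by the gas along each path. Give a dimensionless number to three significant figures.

Path (a) adiabatic: W = P₁V₁(1 − (V₁/V₂)^(γ−1))/(γ−1) → W_a/(P₁V₁) = 0.6199.
Path (b) isothermal: W = P₁V₁ ln(V₂/V₁) → W_b/(P₁V₁) = 0.7124.
W_a / W_b = 0.6199 / 0.7124 = 0.8701.

W_a / W_b ≈ 0.870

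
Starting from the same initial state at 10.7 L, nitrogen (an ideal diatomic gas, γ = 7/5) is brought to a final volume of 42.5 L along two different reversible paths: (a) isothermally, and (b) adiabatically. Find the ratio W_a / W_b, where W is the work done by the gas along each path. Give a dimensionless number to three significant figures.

W_a / W_b ≈ 1.30

Path (a) isothermal: W = P₁V₁ ln(V₂/V₁) → W_a/(P₁V₁) = 1.379.
Path (b) adiabatic: W = P₁V₁(1 − (V₁/V₂)^(γ−1))/(γ−1) → W_b/(P₁V₁) = 1.06.
W_a / W_b = 1.379 / 1.06 = 1.301.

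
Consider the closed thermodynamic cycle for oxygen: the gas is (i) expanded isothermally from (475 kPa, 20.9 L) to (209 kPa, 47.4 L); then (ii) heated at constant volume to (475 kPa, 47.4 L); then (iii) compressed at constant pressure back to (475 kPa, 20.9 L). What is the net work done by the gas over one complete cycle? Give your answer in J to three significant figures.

Leg (i): W = PᵢVᵢ ln(V_f/Vᵢ) = (9928) ln(47.4/20.9) = 8129 J.
Leg (ii): W = 0.
Leg (iii): W = PΔV = (475)(20.9 − 47.4) = -12588 J.
W_net = 8129 − 12588 = -4458 J.

W_net ≈ -4460 J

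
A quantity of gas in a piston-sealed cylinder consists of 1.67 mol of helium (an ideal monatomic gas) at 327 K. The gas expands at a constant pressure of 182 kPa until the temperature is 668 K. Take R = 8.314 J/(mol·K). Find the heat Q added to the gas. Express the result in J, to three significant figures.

Isobaric: W = nRΔT = (1.67)(8.314)(341) = 4735 J.
ΔU = nCᵥΔT with Cᵥ = 3R/2: ΔU = (1.67)(12.47)(341) = 7102 J.
Q = ΔU + W = 7102 + 4735 = 11836 J.

Q ≈ 11800 J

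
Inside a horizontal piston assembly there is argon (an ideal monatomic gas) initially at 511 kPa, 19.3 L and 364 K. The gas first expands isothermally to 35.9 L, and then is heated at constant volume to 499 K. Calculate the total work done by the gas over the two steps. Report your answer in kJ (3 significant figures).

W_total ≈ 6.12 kJ

Step 1 (isothermal): W = P₁V₁ ln(V₂/V₁) = (9862) ln(35.9/19.3) = 6121 J.
Step 2 (isochoric): W = 0 (constant volume).
W_total = 6121 + 0 = 6121 J.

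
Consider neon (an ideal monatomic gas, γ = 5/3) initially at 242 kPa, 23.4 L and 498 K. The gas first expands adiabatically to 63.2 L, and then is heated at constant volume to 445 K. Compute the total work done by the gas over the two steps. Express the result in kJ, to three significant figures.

W_total ≈ 4.11 kJ

Step 1 (adiabatic): W = (P₁V₁ − P₂V₂)/(γ−1) = (5663 − 2920)/0.667 = 4114 J.
Step 2 (isochoric): W = 0 (constant volume).
W_total = 4114 + 0 = 4114 J.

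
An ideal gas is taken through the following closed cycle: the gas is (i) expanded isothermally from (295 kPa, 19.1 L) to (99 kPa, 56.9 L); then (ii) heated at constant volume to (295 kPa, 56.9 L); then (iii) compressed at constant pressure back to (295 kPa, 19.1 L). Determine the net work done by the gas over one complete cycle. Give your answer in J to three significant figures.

Leg (i): W = PᵢVᵢ ln(V_f/Vᵢ) = (5634) ln(56.9/19.1) = 6151 J.
Leg (ii): W = 0.
Leg (iii): W = PΔV = (295)(19.1 − 56.9) = -11151 J.
W_net = 6151 − 11151 = -5000 J.

W_net ≈ -5000 J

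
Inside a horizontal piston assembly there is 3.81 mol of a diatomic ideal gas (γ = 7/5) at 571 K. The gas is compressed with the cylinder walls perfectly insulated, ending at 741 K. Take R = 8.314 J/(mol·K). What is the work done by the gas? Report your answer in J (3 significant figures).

Adiabatic ⇒ Q = 0, so W_by = −ΔU = nCᵥ(T₁ − T₂).
Cᵥ = 5R/2 = 20.79 J/(mol·K).
W = (3.81)(20.79)(571 − 741) = -13462 J.

W ≈ -13500 J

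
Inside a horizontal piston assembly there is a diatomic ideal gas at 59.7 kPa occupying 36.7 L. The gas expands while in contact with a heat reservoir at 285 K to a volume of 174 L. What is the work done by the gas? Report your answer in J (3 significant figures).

Isothermal: W = nRT ln(V₂/V₁) = P₁V₁ ln(V₂/V₁).
P₁V₁ = (59.7 kPa)(36.7 L) = 2191 J.
W = 2191 × ln(174/36.7) = 2191 × 1.556
W_by_gas = 3410 J.

W ≈ 3410 J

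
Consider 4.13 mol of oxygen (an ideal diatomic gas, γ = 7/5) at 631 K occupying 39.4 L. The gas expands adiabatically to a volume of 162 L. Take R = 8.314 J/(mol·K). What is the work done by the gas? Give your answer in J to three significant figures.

Adiabatic: TV^(γ−1) = const with γ = 7/5.
T₂ = T₁ (V₁/V₂)^(γ−1) = 631 × (39.4/162)^0.4 = 631 × 0.5681 = 358.4 K.
W_by = nCᵥ(T₁ − T₂) = (4.13)(20.79)(631 − 358.4) = 23397 J.

W ≈ 23400 J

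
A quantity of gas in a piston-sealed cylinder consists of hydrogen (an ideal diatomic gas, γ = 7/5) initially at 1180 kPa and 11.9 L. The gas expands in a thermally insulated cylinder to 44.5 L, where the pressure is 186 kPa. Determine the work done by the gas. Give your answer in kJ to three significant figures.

W ≈ 14.4 kJ

Adiabatic: W = (P₁V₁ − P₂V₂)/(γ − 1) with γ = 7/5.
P₁V₁ = 14042 J, P₂V₂ = 8277 J.
W = (14042 − 8277) / 0.4 = 14413 J.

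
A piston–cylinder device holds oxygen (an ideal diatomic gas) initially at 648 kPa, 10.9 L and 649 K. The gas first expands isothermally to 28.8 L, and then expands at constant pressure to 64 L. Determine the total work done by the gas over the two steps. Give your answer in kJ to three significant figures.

Step 1 (isothermal): W = P₁V₁ ln(V₂/V₁) = (7063) ln(28.8/10.9) = 6863 J.
After step 1: P = 245.2 kPa, V = 28.8 L, T = 649 K.
Step 2 (isobaric): W = PΔV = (245.2 kPa)(64 − 28.8 L) = 8633 J.
W_total = 6863 + 8633 = 15495 J.

W_total ≈ 15.5 kJ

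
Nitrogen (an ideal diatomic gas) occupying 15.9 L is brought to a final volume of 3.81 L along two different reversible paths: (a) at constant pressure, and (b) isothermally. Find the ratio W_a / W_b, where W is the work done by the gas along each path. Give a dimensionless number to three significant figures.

Path (a) isobaric: W = P₁(V₂ − V₁) → W_a/(P₁V₁) = -0.7604.
Path (b) isothermal: W = P₁V₁ ln(V₂/V₁) → W_b/(P₁V₁) = -1.429.
W_a / W_b = -0.7604 / -1.429 = 0.5322.

W_a / W_b ≈ 0.532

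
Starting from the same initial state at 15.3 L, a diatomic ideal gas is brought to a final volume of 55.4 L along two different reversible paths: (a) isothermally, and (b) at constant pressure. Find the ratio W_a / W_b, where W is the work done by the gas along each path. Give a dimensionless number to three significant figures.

Path (a) isothermal: W = P₁V₁ ln(V₂/V₁) → W_a/(P₁V₁) = 1.287.
Path (b) isobaric: W = P₁(V₂ − V₁) → W_b/(P₁V₁) = 2.621.
W_a / W_b = 1.287 / 2.621 = 0.4909.

W_a / W_b ≈ 0.491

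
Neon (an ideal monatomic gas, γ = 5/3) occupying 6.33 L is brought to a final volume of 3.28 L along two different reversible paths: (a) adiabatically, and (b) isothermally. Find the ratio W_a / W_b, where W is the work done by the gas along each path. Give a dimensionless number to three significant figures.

Path (a) adiabatic: W = P₁V₁(1 − (V₁/V₂)^(γ−1))/(γ−1) → W_a/(P₁V₁) = -0.8251.
Path (b) isothermal: W = P₁V₁ ln(V₂/V₁) → W_b/(P₁V₁) = -0.6575.
W_a / W_b = -0.8251 / -0.6575 = 1.255.

W_a / W_b ≈ 1.26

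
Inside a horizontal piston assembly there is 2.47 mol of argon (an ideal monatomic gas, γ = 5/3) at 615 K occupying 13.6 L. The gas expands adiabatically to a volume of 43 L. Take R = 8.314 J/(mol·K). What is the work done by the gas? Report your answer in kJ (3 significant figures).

Adiabatic: TV^(γ−1) = const with γ = 5/3.
T₂ = T₁ (V₁/V₂)^(γ−1) = 615 × (13.6/43)^0.667 = 615 × 0.4642 = 285.5 K.
W_by = nCᵥ(T₁ − T₂) = (2.47)(12.47)(615 − 285.5) = 10150 J.

W ≈ 10.2 kJ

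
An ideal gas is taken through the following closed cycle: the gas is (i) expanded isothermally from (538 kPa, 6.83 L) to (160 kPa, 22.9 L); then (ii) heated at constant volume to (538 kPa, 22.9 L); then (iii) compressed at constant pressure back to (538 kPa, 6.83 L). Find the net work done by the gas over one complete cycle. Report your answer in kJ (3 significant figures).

Leg (i): W = PᵢVᵢ ln(V_f/Vᵢ) = (3675) ln(22.9/6.83) = 4446 J.
Leg (ii): W = 0.
Leg (iii): W = PΔV = (538)(6.83 − 22.9) = -8646 J.
W_net = 4446 − 8646 = -4200 J.

W_net ≈ -4.20 kJ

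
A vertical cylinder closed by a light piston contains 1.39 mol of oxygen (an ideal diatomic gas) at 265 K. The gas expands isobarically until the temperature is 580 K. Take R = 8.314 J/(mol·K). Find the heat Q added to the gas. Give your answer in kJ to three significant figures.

Isobaric: W = nRΔT = (1.39)(8.314)(315) = 3640 J.
ΔU = nCᵥΔT with Cᵥ = 5R/2: ΔU = (1.39)(20.79)(315) = 9101 J.
Q = ΔU + W = 9101 + 3640 = 12741 J.

Q ≈ 12.7 kJ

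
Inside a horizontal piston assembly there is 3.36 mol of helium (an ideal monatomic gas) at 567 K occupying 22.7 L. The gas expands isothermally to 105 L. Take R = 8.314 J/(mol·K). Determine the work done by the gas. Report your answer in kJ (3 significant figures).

Isothermal: W = nRT ln(V₂/V₁).
W = (3.36)(8.314)(567) × ln(105/22.7)
  = 15839 × 1.532
W_by_gas = 24259 J.

W ≈ 24.3 kJ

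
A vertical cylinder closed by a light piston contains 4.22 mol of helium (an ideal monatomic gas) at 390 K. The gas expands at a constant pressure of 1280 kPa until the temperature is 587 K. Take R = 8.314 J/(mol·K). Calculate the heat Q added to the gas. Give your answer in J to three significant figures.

Isobaric: W = nRΔT = (4.22)(8.314)(197) = 6912 J.
ΔU = nCᵥΔT with Cᵥ = 3R/2: ΔU = (4.22)(12.47)(197) = 10368 J.
Q = ΔU + W = 10368 + 6912 = 17279 J.

Q ≈ 17300 J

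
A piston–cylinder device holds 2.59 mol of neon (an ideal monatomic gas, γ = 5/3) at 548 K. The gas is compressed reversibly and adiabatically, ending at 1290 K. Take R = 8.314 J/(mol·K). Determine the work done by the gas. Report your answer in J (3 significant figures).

W ≈ -24000 J

Adiabatic ⇒ Q = 0, so W_by = −ΔU = nCᵥ(T₁ − T₂).
Cᵥ = 3R/2 = 12.47 J/(mol·K).
W = (2.59)(12.47)(548 − 1290) = -23967 J.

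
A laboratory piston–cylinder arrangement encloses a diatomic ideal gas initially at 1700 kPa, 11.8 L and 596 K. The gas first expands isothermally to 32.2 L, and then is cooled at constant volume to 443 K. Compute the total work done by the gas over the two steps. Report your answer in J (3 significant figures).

W_total ≈ 20100 J

Step 1 (isothermal): W = P₁V₁ ln(V₂/V₁) = (20060) ln(32.2/11.8) = 20138 J.
Step 2 (isochoric): W = 0 (constant volume).
W_total = 20138 + 0 = 20138 J.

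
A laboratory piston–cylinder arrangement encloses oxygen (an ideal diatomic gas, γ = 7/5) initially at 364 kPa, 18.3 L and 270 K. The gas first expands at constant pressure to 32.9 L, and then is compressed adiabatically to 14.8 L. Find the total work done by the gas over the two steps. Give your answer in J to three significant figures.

W_total ≈ -5960 J

Step 1 (isobaric): W = PΔV = (364 kPa)(32.9 − 18.3 L) = 5314 J.
After step 1: P = 364 kPa, V = 32.9 L, T = 485.4 K.
Step 2 (adiabatic): W = (P₁V₁ − P₂V₂)/(γ−1) = (11976 − 16484)/0.4 = -11272 J.
W_total = 5314 − 11272 = -5957 J.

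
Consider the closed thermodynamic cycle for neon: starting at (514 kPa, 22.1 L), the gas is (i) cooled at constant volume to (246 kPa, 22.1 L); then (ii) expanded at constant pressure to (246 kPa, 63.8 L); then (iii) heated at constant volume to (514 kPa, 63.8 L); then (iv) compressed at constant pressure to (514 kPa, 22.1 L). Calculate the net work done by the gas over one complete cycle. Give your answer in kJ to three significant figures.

Constant-volume legs do no work.
W(ii) = (246)(63.8 − 22.1) = 10258 J; W(iv) = (514)(22.1 − 63.8) = -21434 J.
W_net = 10258 − 21434 = -11176 J (the counter-clockwise enclosed area).

W_net ≈ -11.2 kJ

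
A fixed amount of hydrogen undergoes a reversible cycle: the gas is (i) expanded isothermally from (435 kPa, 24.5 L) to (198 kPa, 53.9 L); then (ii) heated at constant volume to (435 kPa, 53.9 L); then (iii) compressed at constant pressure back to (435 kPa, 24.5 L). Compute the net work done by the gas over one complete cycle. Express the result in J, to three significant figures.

Leg (i): W = PᵢVᵢ ln(V_f/Vᵢ) = (10658) ln(53.9/24.5) = 8403 J.
Leg (ii): W = 0.
Leg (iii): W = PΔV = (435)(24.5 − 53.9) = -12789 J.
W_net = 8403 − 12789 = -4386 J.

W_net ≈ -4390 J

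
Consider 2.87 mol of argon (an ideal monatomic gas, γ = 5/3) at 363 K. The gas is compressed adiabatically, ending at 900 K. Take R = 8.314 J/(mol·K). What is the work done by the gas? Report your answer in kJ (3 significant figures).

Adiabatic ⇒ Q = 0, so W_by = −ΔU = nCᵥ(T₁ − T₂).
Cᵥ = 3R/2 = 12.47 J/(mol·K).
W = (2.87)(12.47)(363 − 900) = -19220 J.

W ≈ -19.2 kJ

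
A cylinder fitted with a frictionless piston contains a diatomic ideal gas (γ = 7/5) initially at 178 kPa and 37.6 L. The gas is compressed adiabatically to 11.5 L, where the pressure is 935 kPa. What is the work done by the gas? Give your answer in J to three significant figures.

Adiabatic: W = (P₁V₁ − P₂V₂)/(γ − 1) with γ = 7/5.
P₁V₁ = 6693 J, P₂V₂ = 10752 J.
W = (6693 − 10752) / 0.4 = -10149 J.

W ≈ -10100 J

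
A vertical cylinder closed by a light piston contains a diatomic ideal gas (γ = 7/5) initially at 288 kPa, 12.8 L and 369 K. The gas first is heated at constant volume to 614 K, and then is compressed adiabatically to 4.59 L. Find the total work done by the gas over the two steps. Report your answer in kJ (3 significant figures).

Step 1 (isochoric): W = 0 (constant volume).
After step 1: P = 479.2 kPa (V unchanged).
Step 2 (adiabatic): W = (P₁V₁ − P₂V₂)/(γ−1) = (6134 − 9245)/0.4 = -7777 J.
W_total = 0 − 7777 = -7777 J.

W_total ≈ -7.78 kJ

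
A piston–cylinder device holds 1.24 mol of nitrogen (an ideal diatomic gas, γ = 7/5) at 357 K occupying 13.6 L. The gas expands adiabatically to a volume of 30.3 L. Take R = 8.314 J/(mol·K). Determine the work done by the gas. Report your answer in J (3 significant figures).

Adiabatic: TV^(γ−1) = const with γ = 7/5.
T₂ = T₁ (V₁/V₂)^(γ−1) = 357 × (13.6/30.3)^0.4 = 357 × 0.7258 = 259.1 K.
W_by = nCᵥ(T₁ − T₂) = (1.24)(20.79)(357 − 259.1) = 2523 J.

W ≈ 2520 J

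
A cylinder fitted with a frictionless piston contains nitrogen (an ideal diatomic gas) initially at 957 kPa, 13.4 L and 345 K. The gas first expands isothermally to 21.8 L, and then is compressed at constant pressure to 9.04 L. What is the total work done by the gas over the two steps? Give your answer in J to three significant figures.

Step 1 (isothermal): W = P₁V₁ ln(V₂/V₁) = (12824) ln(21.8/13.4) = 6241 J.
After step 1: P = 588.2 kPa, V = 21.8 L, T = 345 K.
Step 2 (isobaric): W = PΔV = (588.2 kPa)(9.04 − 21.8 L) = -7506 J.
W_total = 6241 − 7506 = -1265 J.

W_total ≈ -1270 J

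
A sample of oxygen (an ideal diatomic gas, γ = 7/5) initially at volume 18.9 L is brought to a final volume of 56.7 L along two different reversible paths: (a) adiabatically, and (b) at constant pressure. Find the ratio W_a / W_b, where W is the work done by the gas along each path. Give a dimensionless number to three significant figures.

Path (a) adiabatic: W = P₁V₁(1 − (V₁/V₂)^(γ−1))/(γ−1) → W_a/(P₁V₁) = 0.889.
Path (b) isobaric: W = P₁(V₂ − V₁) → W_b/(P₁V₁) = 2.
W_a / W_b = 0.889 / 2 = 0.4445.

W_a / W_b ≈ 0.445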